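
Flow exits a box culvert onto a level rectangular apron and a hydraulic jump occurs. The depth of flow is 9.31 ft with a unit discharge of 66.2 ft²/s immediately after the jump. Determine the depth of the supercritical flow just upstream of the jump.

V₂ = q/y₂ = 66.2/9.31 = 7.11 ft/s; Fr₂ = V₂/√(g·y₂) = 0.411.
Since the conjugate-depth ratio holds either way, y₁/y₂ = ½[√(1 + 8Fr₂²) − 1] = ½[√2.349 − 1] = 0.266.
y₁ = 0.266 × 9.31 = 2.48 ft.

y₁ = 2.48 ft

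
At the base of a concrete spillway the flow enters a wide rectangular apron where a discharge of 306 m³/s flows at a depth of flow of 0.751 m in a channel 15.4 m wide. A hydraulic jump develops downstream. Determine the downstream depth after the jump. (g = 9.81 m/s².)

q = Q/b = 306/15.4 = 19.9 m²/s; V₁ = q/y₁ = 26.5 m/s. Fr₁ = V₁/√(g·y₁) = 9.75.
Conjugate-depth relation: y₂/y₁ = ½[√(1 + 8Fr₁²) − 1] = ½[√761.2 − 1] = 13.3.
y₂ = 13.3 × 0.751 = 9.98 m.

y₂ = 9.98 m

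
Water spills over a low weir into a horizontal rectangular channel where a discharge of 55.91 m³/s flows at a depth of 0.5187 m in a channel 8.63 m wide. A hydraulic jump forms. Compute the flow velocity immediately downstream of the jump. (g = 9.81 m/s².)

q = Q/b = 55.91/8.63 = 6.479 m²/s; V₁ = q/y₁ = 12.49 m/s. Fr₁ = V₁/√(g·y₁) = 5.537.
From the momentum equation for a rectangular channel, y₂/y₁ = ½[√(1 + 8Fr₁²) − 1] = ½[√246.26 − 1] = 7.346.
y₂ = 7.346 × 0.5187 = 3.811 m.
V₂ = q/y₂ = 6.479/3.811 = 1.700 m/s.

V₂ = 1.700 m/s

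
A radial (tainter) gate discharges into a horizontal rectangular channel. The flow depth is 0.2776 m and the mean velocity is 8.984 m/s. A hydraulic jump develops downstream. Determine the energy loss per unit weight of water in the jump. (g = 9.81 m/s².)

Fr₁ = V₁/√(g·y₁) = 8.984/√(9.81×0.2776) = 5.444.
By Bélanger, y₂/y₁ = ½[√(1 + 8Fr₁²) − 1] = ½[√238.11 − 1] = 7.215.
y₂ = 7.215 × 0.2776 = 2.003 m.
Head loss: ΔE = (y₂ − y₁)³/(4y₁y₂) = (2.003 − 0.2776)³/(4×0.2776×2.003) = 5.136/2.224 = 2.309 m.

ΔE = 2.309 m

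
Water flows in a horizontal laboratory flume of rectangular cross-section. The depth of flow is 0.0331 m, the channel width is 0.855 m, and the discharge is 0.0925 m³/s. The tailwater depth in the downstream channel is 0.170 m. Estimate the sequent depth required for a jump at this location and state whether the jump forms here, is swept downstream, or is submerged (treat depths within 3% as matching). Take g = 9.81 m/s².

q = Q/b = 0.0925/0.855 = 0.108 m²/s; V₁ = q/y₁ = 3.27 m/s. Fr₁ = V₁/√(g·y₁) = 5.74.
By Bélanger, y₂/y₁ = ½[√(1 + 8Fr₁²) − 1] = ½[√264.2 − 1] = 7.63.
y₂ = 7.63 × 0.0331 = 0.252 m.
Tailwater y_tw = 0.170 m: y_tw < y₂, so the jump is swept downstream.

y₂ = 0.252 m; the jump is swept downstream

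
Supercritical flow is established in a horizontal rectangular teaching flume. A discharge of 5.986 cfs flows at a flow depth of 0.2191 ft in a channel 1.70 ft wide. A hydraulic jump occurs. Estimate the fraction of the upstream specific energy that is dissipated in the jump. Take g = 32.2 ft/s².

ΔE/E₁ = 0.567 (56.7%)

q = Q/b = 5.986/1.70 = 3.521 ft²/s; V₁ = q/y₁ = 16.07 ft/s. Fr₁ = V₁/√(g·y₁) = 6.051.
From the momentum equation for a rectangular channel, y₂/y₁ = ½[√(1 + 8Fr₁²) − 1] = ½[√293.88 − 1] = 8.071.
y₂ = 8.071 × 0.2191 = 1.768 ft.
E₁ = y₁ + V₁²/2g = 4.230 ft. ΔE = (y₂ − y₁)³/(4y₁y₂) = 2.400 ft. ΔE/E₁ = 2.400/4.230 = 0.567.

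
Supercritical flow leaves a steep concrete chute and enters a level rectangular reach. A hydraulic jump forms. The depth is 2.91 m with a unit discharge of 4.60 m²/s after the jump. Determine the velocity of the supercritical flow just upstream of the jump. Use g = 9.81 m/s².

V₂ = q/y₂ = 4.60/2.91 = 1.58 m/s; Fr₂ = V₂/√(g·y₂) = 0.296.
The Bélanger relation is symmetric: y₁/y₂ = ½[√(1 + 8Fr₂²) − 1] = ½[√1.700 − 1] = 0.152.
y₁ = 0.152 × 2.91 = 0.442 m.
V₁ = q/y₁ = 4.60/0.442 = 10.4 m/s.

V₁ = 10.4 m/s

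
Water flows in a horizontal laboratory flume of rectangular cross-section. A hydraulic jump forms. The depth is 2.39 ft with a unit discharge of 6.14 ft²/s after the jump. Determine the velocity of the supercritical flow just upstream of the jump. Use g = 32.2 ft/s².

V₂ = q/y₂ = 6.14/2.39 = 2.57 ft/s; Fr₂ = V₂/√(g·y₂) = 0.293.
From the momentum equation (using Fr₂), y₁/y₂ = ½[√(1 + 8Fr₂²) − 1] = ½[√1.686 − 1] = 0.149.
y₁ = 0.149 × 2.39 = 0.357 ft.
V₁ = q/y₁ = 6.14/0.357 = 17.2 ft/s.

V₁ = 17.2 ft/s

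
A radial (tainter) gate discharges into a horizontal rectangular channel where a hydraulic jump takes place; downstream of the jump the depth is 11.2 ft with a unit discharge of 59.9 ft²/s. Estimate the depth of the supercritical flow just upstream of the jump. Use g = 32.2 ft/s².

V₂ = q/y₂ = 59.9/11.2 = 5.35 ft/s; Fr₂ = V₂/√(g·y₂) = 0.282.
From the momentum equation (using Fr₂), y₁/y₂ = ½[√(1 + 8Fr₂²) − 1] = ½[√1.635 − 1] = 0.139.
y₁ = 0.139 × 11.2 = 1.56 ft.

y₁ = 1.56 ft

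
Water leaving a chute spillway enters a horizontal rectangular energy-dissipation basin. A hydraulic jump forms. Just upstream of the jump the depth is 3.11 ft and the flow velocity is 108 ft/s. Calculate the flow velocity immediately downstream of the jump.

Fr₁ = V₁/√(g·y₁) = 108/√(32.2×3.11) = 10.8.
From the momentum equation for a rectangular channel, y₂/y₁ = ½[√(1 + 8Fr₁²) − 1] = ½[√932.8 − 1] = 14.8.
y₂ = 14.8 × 3.11 = 45.9 ft.
q = V₁·y₁ = 108 × 3.11 = 336 ft²/s.
V₂ = q/y₂ = 336/45.9 = 7.31 ft/s.

V₂ = 7.31 ft/s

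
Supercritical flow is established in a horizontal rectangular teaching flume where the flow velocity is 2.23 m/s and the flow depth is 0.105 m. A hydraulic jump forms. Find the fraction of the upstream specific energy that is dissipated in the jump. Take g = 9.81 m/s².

Fr₁ = V₁/√(g·y₁) = 2.23/√(9.81×0.105) = 2.20.
By Bélanger, y₂/y₁ = ½[√(1 + 8Fr₁²) − 1] = ½[√39.62 − 1] = 2.65.
y₂ = 2.65 × 0.105 = 0.278 m.
E₁ = y₁ + V₁²/2g = 0.358 m. ΔE = (y₂ − y₁)³/(4y₁y₂) = 0.0443 m. ΔE/E₁ = 0.0443/0.358 = 0.124.

ΔE/E₁ = 0.124 (12.4%)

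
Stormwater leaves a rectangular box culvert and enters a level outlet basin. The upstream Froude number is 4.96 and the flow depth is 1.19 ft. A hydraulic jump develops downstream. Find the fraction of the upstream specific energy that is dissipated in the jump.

Fr₁ = 4.96 (given).
Bélanger equation: y₂/y₁ = ½[√(1 + 8Fr₁²) − 1] = ½[√197.8 − 1] = 6.53.
y₂ = 6.53 × 1.19 = 7.77 ft.
E₁ = y₁(1 + Fr₁²/2) = 1.19×(1 + 4.96²/2) = 15.8 ft. ΔE = (y₂ − y₁)³/(4y₁y₂) = 7.71 ft. ΔE/E₁ = 7.71/15.8 = 0.487.

ΔE/E₁ = 0.487 (48.7%)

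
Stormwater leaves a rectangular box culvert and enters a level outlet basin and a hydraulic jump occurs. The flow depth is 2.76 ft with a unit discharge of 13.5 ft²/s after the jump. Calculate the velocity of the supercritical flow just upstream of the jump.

V₁ = 12.6 ft/s

V₂ = q/y₂ = 13.5/2.76 = 4.89 ft/s; Fr₂ = V₂/√(g·y₂) = 0.519.
From the momentum equation (using Fr₂), y₁/y₂ = ½[√(1 + 8Fr₂²) − 1] = ½[√3.154 − 1] = 0.388.
y₁ = 0.388 × 2.76 = 1.07 ft.
V₁ = q/y₁ = 13.5/1.07 = 12.6 ft/s.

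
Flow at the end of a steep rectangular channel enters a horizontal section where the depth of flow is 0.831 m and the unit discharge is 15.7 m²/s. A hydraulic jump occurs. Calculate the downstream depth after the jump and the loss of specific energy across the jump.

V₁ = q/y₁ = 15.7/0.831 = 18.9 m/s. Fr₁ = V₁/√(g·y₁) = 18.9/√(9.81×0.831) = 6.62.
By Bélanger, y₂/y₁ = ½[√(1 + 8Fr₁²) − 1] = ½[√351.3 − 1] = 8.87.
y₂ = 8.87 × 0.831 = 7.37 m.
V₂ = q/y₂ = 15.7/7.37 = 2.13 m/s. E₁ = y₁ + V₁²/2g = 19.0 m; E₂ = y₂ + V₂²/2g = 7.60 m. ΔE = E₁ − E₂ = 11.4 m.

y₂ = 7.37 m; ΔE = 11.4 m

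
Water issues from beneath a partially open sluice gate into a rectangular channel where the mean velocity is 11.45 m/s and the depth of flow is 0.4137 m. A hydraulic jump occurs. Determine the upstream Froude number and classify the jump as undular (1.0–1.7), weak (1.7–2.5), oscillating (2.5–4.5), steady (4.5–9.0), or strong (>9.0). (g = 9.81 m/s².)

Fr₁ = 5.684; steady jump

Fr₁ = V₁/√(g·y₁) = 11.45/√(9.81×0.4137) = 5.684.
Fr₁ = 5.684 lies in the steady range.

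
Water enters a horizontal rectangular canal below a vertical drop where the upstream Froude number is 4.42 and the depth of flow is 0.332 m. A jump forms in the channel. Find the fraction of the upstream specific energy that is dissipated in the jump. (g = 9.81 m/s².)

Fr₁ = 4.42 (given).
Sequent-depth ratio: y₂/y₁ = ½[√(1 + 8Fr₁²) − 1] = ½[√157.3 − 1] = 5.77.
y₂ = 5.77 × 0.332 = 1.92 m.
E₁ = y₁(1 + Fr₁²/2) = 0.332×(1 + 4.42²/2) = 3.58 m. ΔE = (y₂ − y₁)³/(4y₁y₂) = 1.56 m. ΔE/E₁ = 1.56/3.58 = 0.437.

ΔE/E₁ = 0.437 (43.7%)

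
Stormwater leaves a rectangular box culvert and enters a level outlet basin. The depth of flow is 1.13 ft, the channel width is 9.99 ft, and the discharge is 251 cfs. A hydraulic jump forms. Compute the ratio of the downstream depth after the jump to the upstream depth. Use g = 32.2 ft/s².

q = Q/b = 251/9.99 = 25.1 ft²/s; V₁ = q/y₁ = 22.2 ft/s. Fr₁ = V₁/√(g·y₁) = 3.69.
Conjugate-depth relation: y₂/y₁ = ½[√(1 + 8Fr₁²) − 1] = ½[√109.7 − 1] = 4.74.

y₂/y₁ = 4.74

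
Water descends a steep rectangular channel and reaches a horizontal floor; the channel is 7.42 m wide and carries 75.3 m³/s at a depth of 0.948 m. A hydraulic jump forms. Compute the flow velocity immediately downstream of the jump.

q = Q/b = 75.3/7.42 = 10.1 m²/s; V₁ = q/y₁ = 10.7 m/s. Fr₁ = V₁/√(g·y₁) = 3.51.
From the momentum equation for a rectangular channel, y₂/y₁ = ½[√(1 + 8Fr₁²) − 1] = ½[√99.58 − 1] = 4.49.
y₂ = 4.49 × 0.948 = 4.26 m.
V₂ = q/y₂ = 10.1/4.26 = 2.38 m/s.

V₂ = 2.38 m/s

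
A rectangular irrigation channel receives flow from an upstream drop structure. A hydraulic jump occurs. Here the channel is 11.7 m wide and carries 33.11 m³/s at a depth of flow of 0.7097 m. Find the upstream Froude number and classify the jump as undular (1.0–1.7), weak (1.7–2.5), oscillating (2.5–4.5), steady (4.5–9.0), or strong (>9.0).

q = Q/b = 33.11/11.7 = 2.830 m²/s; V₁ = q/y₁ = 3.987 m/s. Fr₁ = V₁/√(g·y₁) = 1.511.
Fr₁ = 1.511 lies in the undular range.

Fr₁ = 1.511; undular jump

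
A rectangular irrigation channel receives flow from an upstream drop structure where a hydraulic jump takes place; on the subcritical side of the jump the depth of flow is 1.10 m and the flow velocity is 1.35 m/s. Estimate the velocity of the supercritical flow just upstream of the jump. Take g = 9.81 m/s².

Fr₂ = V₂/√(g·y₂) = 1.35/√(9.81×1.10) = 0.411.
Since the conjugate-depth ratio holds either way, y₁/y₂ = ½[√(1 + 8Fr₂²) − 1] = ½[√2.351 − 1] = 0.267.
y₁ = 0.267 × 1.10 = 0.293 m.
V₁ = q/y₁ = 1.49/0.293 = 5.06 m/s.

V₁ = 5.06 m/s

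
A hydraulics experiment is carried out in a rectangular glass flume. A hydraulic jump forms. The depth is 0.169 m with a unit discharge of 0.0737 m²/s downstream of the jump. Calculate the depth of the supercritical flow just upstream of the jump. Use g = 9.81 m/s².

V₂ = q/y₂ = 0.0737/0.169 = 0.436 m/s; Fr₂ = V₂/√(g·y₂) = 0.339.
Since the conjugate-depth ratio holds either way, y₁/y₂ = ½[√(1 + 8Fr₂²) − 1] = ½[√1.918 − 1] = 0.192.
y₁ = 0.192 × 0.169 = 0.0325 m.

y₁ = 0.0325 m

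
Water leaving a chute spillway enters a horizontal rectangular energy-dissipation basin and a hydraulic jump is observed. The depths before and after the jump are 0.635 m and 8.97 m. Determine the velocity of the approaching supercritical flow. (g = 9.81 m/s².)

V₁ = 25.8 m/s

For a rectangular channel the momentum equation gives q² = ½·g·y₁·y₂·(y₁ + y₂) = ½×9.81×0.635×8.97×9.61 = 268.
q = √268 = 16.4 m²/s.
V₁ = q/y₁ = 16.4/0.635 = 25.8 m/s.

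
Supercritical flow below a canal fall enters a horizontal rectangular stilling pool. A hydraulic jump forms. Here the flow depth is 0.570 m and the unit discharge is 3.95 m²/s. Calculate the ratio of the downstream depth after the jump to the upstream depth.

y₂/y₁ = 3.67

V₁ = q/y₁ = 3.95/0.570 = 6.93 m/s. Fr₁ = V₁/√(g·y₁) = 6.93/√(9.81×0.570) = 2.93.
By Bélanger, y₂/y₁ = ½[√(1 + 8Fr₁²) − 1] = ½[√69.71 − 1] = 3.67.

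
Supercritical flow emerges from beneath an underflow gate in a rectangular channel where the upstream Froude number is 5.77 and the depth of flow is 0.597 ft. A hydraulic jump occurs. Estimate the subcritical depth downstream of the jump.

Fr₁ = 5.77 (given).
Bélanger equation: y₂/y₁ = ½[√(1 + 8Fr₁²) − 1] = ½[√267.3 − 1] = 7.68.
y₂ = 7.68 × 0.597 = 4.58 ft.

y₂ = 4.58 ft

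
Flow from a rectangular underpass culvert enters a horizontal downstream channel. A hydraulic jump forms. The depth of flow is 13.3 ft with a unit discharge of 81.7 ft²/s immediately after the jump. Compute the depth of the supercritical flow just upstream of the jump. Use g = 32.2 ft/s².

V₂ = q/y₂ = 81.7/13.3 = 6.14 ft/s; Fr₂ = V₂/√(g·y₂) = 0.297.
Since the conjugate-depth ratio holds either way, y₁/y₂ = ½[√(1 + 8Fr₂²) − 1] = ½[√1.705 − 1] = 0.153.
y₁ = 0.153 × 13.3 = 2.03 ft.

y₁ = 2.03 ft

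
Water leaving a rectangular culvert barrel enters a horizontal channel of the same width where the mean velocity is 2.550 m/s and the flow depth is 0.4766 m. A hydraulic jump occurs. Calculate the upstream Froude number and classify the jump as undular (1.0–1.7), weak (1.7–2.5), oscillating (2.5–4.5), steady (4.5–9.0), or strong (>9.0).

Fr₁ = V₁/√(g·y₁) = 2.550/√(9.81×0.4766) = 1.179.
Fr₁ = 1.179 lies in the undular range.

Fr₁ = 1.179; undular jump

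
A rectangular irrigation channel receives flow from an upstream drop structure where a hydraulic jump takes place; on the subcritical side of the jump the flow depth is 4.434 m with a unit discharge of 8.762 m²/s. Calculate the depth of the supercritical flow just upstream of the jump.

V₂ = q/y₂ = 8.762/4.434 = 1.976 m/s; Fr₂ = V₂/√(g·y₂) = 0.2996.
The Bélanger relation is symmetric: y₁/y₂ = ½[√(1 + 8Fr₂²) − 1] = ½[√1.7182 − 1] = 0.1554.
y₁ = 0.1554 × 4.434 = 0.6890 m.

y₁ = 0.6890 m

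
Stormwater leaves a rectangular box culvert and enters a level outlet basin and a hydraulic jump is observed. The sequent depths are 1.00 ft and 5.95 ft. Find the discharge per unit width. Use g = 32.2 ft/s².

For a rectangular channel the momentum equation gives q² = ½·g·y₁·y₂·(y₁ + y₂) = ½×32.2×1.00×5.95×6.95 = 666.
q = √666 = 25.8 ft²/s.

q = 25.8 ft²/s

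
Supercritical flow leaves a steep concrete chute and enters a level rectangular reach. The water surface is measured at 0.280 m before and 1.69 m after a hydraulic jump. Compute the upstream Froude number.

For a rectangular channel the momentum equation gives q² = ½·g·y₁·y₂·(y₁ + y₂) = ½×9.81×0.280×1.69×1.97 = 4.57.
q = √4.57 = 2.14 m²/s.
V₁ = q/y₁ = 7.64 m/s; Fr₁ = V₁/√(g·y₁) = 4.61.

Fr₁ = 4.61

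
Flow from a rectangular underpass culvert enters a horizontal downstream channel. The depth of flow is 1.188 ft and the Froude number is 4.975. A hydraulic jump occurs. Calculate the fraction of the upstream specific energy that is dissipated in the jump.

ΔE/E₁ = 0.488 (48.8%)

Fr₁ = 4.975 (given).
By Bélanger, y₂/y₁ = ½[√(1 + 8Fr₁²) − 1] = ½[√199.00 − 1] = 6.553.
y₂ = 6.553 × 1.188 = 7.786 ft.
E₁ = y₁(1 + Fr₁²/2) = 1.188×(1 + 4.975²/2) = 15.89 ft. ΔE = (y₂ − y₁)³/(4y₁y₂) = 7.762 ft. ΔE/E₁ = 7.762/15.89 = 0.488.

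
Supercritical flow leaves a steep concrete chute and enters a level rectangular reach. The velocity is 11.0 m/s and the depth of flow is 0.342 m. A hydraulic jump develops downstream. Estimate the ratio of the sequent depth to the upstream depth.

Fr₁ = V₁/√(g·y₁) = 11.0/√(9.81×0.342) = 6.01.
Conjugate-depth relation: y₂/y₁ = ½[√(1 + 8Fr₁²) − 1] = ½[√289.5 − 1] = 8.01.

y₂/y₁ = 8.01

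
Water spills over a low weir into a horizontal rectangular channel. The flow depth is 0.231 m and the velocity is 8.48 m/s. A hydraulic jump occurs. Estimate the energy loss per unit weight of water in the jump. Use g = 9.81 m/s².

Fr₁ = V₁/√(g·y₁) = 8.48/√(9.81×0.231) = 5.63.
Conjugate-depth relation: y₂/y₁ = ½[√(1 + 8Fr₁²) − 1] = ½[√254.9 − 1] = 7.48.
y₂ = 7.48 × 0.231 = 1.73 m.
Head loss: ΔE = (y₂ − y₁)³/(4y₁y₂) = (1.73 − 0.231)³/(4×0.231×1.73) = 3.36/1.60 = 2.10 m.

ΔE = 2.10 m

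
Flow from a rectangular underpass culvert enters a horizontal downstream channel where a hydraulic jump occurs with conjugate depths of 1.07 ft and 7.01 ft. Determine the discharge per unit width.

For a rectangular channel the momentum equation gives q² = ½·g·y₁·y₂·(y₁ + y₂) = ½×32.2×1.07×7.01×8.08 = 976.
q = √976 = 31.2 ft²/s.

q = 31.2 ft²/s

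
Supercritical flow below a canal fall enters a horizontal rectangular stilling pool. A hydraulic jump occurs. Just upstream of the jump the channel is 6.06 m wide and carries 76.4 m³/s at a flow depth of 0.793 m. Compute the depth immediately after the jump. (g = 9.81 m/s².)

y₂ = 6.01 m

q = Q/b = 76.4/6.06 = 12.6 m²/s; V₁ = q/y₁ = 15.9 m/s. Fr₁ = V₁/√(g·y₁) = 5.70.
Conjugate-depth relation: y₂/y₁ = ½[√(1 + 8Fr₁²) − 1] = ½[√260.9 − 1] = 7.58.
y₂ = 7.58 × 0.793 = 6.01 m.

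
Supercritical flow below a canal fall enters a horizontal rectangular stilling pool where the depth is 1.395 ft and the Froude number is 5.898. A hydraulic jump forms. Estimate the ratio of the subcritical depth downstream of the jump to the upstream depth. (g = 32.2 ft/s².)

y₂/y₁ = 7.856

Fr₁ = 5.898 (given).
From the momentum equation for a rectangular channel, y₂/y₁ = ½[√(1 + 8Fr₁²) − 1] = ½[√279.29 − 1] = 7.856.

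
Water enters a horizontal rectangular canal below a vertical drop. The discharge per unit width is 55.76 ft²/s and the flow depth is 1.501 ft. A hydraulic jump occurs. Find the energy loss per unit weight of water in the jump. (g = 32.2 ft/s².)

V₁ = q/y₁ = 55.76/1.501 = 37.15 ft/s. Fr₁ = V₁/√(g·y₁) = 37.15/√(32.2×1.501) = 5.343.
From the momentum equation for a rectangular channel, y₂/y₁ = ½[√(1 + 8Fr₁²) − 1] = ½[√229.42 − 1] = 7.073.
y₂ = 7.073 × 1.501 = 10.62 ft.
V₂ = q/y₂ = 55.76/10.62 = 5.252 ft/s. E₁ = y₁ + V₁²/2g = 22.93 ft; E₂ = y₂ + V₂²/2g = 11.05 ft. ΔE = E₁ − E₂ = 11.88 ft.

ΔE = 11.88 ft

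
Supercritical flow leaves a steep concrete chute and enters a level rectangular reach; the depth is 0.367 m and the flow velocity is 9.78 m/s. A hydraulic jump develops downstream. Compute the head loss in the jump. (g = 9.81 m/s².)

ΔE = 2.64 m

Fr₁ = V₁/√(g·y₁) = 9.78/√(9.81×0.367) = 5.15.
Sequent-depth ratio: y₂/y₁ = ½[√(1 + 8Fr₁²) − 1] = ½[√213.5 − 1] = 6.81.
y₂ = 6.81 × 0.367 = 2.50 m.
q = V₁·y₁ = 9.78 × 0.367 = 3.59 m²/s. V₂ = q/y₂ = 3.59/2.50 = 1.44 m/s. E₁ = y₁ + V₁²/2g = 5.24 m; E₂ = y₂ + V₂²/2g = 2.60 m. ΔE = E₁ − E₂ = 2.64 m.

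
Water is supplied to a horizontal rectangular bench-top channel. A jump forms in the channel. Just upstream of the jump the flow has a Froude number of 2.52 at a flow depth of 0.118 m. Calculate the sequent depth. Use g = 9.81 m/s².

y₂ = 0.366 m

Fr₁ = 2.52 (given).
Bélanger equation: y₂/y₁ = ½[√(1 + 8Fr₁²) − 1] = ½[√51.80 − 1] = 3.10.
y₂ = 3.10 × 0.118 = 0.366 m.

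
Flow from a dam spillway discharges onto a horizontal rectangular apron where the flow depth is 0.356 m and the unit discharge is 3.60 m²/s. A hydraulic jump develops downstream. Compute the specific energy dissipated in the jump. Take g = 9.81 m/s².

V₁ = q/y₁ = 3.60/0.356 = 10.1 m/s. Fr₁ = V₁/√(g·y₁) = 10.1/√(9.81×0.356) = 5.41.
Conjugate-depth relation: y₂/y₁ = ½[√(1 + 8Fr₁²) − 1] = ½[√235.2 − 1] = 7.17.
y₂ = 7.17 × 0.356 = 2.55 m.
Head loss: ΔE = (y₂ − y₁)³/(4y₁y₂) = (2.55 − 0.356)³/(4×0.356×2.55) = 10.6/3.63 = 2.91 m.

ΔE = 2.91 m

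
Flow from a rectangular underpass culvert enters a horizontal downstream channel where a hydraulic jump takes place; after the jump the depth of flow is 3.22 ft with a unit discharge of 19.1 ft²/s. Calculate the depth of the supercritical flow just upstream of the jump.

V₂ = q/y₂ = 19.1/3.22 = 5.93 ft/s; Fr₂ = V₂/√(g·y₂) = 0.583.
Since the conjugate-depth ratio holds either way, y₁/y₂ = ½[√(1 + 8Fr₂²) − 1] = ½[√3.715 − 1] = 0.464.
y₁ = 0.464 × 3.22 = 1.49 ft.

y₁ = 1.49 ft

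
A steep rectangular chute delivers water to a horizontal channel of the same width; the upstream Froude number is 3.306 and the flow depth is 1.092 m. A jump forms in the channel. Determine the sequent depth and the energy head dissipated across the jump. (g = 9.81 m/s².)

y₂ = 4.589 m; ΔE = 2.133 m

Fr₁ = 3.306 (given).
Sequent-depth ratio: y₂/y₁ = ½[√(1 + 8Fr₁²) − 1] = ½[√88.437 − 1] = 4.202.
y₂ = 4.202 × 1.092 = 4.589 m.
V₁ = Fr₁·√(g·y₁) = 3.306×√(9.81×1.092) = 10.82 m/s; q = V₁·y₁ = 11.82 m²/s. V₂ = q/y₂ = 11.82/4.589 = 2.575 m/s. E₁ = y₁ + V₁²/2g = 7.060 m; E₂ = y₂ + V₂²/2g = 4.927 m. ΔE = E₁ − E₂ = 2.133 m.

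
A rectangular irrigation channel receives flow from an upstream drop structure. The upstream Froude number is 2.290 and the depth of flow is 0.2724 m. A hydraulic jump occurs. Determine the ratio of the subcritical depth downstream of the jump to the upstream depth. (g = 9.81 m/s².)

y₂/y₁ = 2.777

Fr₁ = 2.290 (given).
By Bélanger, y₂/y₁ = ½[√(1 + 8Fr₁²) − 1] = ½[√42.953 − 1] = 2.777.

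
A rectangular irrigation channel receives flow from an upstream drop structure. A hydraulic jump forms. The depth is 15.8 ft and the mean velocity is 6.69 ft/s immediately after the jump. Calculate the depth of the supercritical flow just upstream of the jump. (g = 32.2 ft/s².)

Fr₂ = V₂/√(g·y₂) = 6.69/√(32.2×15.8) = 0.297.
The Bélanger relation is symmetric: y₁/y₂ = ½[√(1 + 8Fr₂²) − 1] = ½[√1.704 − 1] = 0.153.
y₁ = 0.153 × 15.8 = 2.41 ft.

y₁ = 2.41 ft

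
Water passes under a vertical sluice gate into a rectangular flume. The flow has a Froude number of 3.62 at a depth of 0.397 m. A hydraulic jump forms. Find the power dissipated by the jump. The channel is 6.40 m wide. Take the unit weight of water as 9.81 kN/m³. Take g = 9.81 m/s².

Fr₁ = 3.62 (given).
Conjugate-depth relation: y₂/y₁ = ½[√(1 + 8Fr₁²) − 1] = ½[√105.8 − 1] = 4.64.
y₂ = 4.64 × 0.397 = 1.84 m.
V₁ = Fr₁·√(g·y₁) = 3.62×√(9.81×0.397) = 7.14 m/s; q = V₁·y₁ = 2.84 m²/s. V₂ = q/y₂ = 2.84/1.84 = 1.54 m/s. E₁ = y₁ + V₁²/2g = 3.00 m; E₂ = y₂ + V₂²/2g = 1.96 m. ΔE = E₁ − E₂ = 1.03 m.
Q = q·b = 2.84 × 6.40 = 18.2 m³/s. P = γ·Q·ΔE = 9.81 × 18.2 × 1.03 = 184 kW.

P = 184 kW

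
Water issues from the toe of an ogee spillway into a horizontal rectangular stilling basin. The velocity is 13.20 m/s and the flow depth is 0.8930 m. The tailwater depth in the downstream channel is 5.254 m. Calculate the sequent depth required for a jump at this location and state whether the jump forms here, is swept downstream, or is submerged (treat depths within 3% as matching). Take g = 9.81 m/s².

y₂ = 5.203 m; the jump forms here

Fr₁ = V₁/√(g·y₁) = 13.20/√(9.81×0.8930) = 4.460.
By Bélanger, y₂/y₁ = ½[√(1 + 8Fr₁²) − 1] = ½[√160.12 − 1] = 5.827.
y₂ = 5.827 × 0.8930 = 5.203 m.
Tailwater y_tw = 5.254 m: y_tw ≈ y₂, so the jump forms here.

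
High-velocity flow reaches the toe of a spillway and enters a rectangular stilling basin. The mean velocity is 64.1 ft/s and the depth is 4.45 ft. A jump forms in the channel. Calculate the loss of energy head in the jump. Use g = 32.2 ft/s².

Fr₁ = V₁/√(g·y₁) = 64.1/√(32.2×4.45) = 5.35.
By Bélanger, y₂/y₁ = ½[√(1 + 8Fr₁²) − 1] = ½[√230.4 − 1] = 7.09.
y₂ = 7.09 × 4.45 = 31.5 ft.
Head loss: ΔE = (y₂ − y₁)³/(4y₁y₂) = (31.5 − 4.45)³/(4×4.45×31.5) = 19898/562 = 35.4 ft.

ΔE = 35.4 ft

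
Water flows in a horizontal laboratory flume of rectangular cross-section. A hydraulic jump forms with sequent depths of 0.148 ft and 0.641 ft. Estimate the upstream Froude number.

For a rectangular channel the momentum equation gives q² = ½·g·y₁·y₂·(y₁ + y₂) = ½×32.2×0.148×0.641×0.789 = 1.21.
q = √1.21 = 1.10 ft²/s.
V₁ = q/y₁ = 7.42 ft/s; Fr₁ = V₁/√(g·y₁) = 3.40.

Fr₁ = 3.40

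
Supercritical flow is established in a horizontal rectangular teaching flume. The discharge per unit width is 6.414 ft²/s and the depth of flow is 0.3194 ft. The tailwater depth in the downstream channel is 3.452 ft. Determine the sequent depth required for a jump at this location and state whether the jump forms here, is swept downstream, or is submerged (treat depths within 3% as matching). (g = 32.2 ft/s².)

V₁ = q/y₁ = 6.414/0.3194 = 20.08 ft/s. Fr₁ = V₁/√(g·y₁) = 20.08/√(32.2×0.3194) = 6.262.
By Bélanger, y₂/y₁ = ½[√(1 + 8Fr₁²) − 1] = ½[√314.68 − 1] = 8.370.
y₂ = 8.370 × 0.3194 = 2.673 ft.
Tailwater y_tw = 3.452 ft: y_tw > y₂, so the jump is submerged.

y₂ = 2.673 ft; the jump is submerged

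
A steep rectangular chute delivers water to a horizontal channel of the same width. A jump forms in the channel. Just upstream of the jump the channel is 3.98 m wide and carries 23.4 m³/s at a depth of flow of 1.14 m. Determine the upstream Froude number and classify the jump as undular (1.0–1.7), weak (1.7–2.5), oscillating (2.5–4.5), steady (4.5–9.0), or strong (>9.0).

q = Q/b = 23.4/3.98 = 5.88 m²/s; V₁ = q/y₁ = 5.16 m/s. Fr₁ = V₁/√(g·y₁) = 1.54.
Fr₁ = 1.54 lies in the undular range.

Fr₁ = 1.54; undular jump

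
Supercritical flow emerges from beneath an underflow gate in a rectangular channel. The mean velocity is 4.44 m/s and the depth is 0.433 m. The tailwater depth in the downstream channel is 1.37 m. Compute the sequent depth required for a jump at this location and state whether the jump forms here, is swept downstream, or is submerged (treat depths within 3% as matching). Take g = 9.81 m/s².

Fr₁ = V₁/√(g·y₁) = 4.44/√(9.81×0.433) = 2.15.
From the momentum equation for a rectangular channel, y₂/y₁ = ½[√(1 + 8Fr₁²) − 1] = ½[√38.13 − 1] = 2.59.
y₂ = 2.59 × 0.433 = 1.12 m.
Tailwater y_tw = 1.37 m: y_tw > y₂, so the jump is submerged.

y₂ = 1.12 m; the jump is submerged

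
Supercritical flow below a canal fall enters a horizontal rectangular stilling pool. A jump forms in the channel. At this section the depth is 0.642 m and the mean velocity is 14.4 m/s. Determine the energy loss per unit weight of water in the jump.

ΔE = 6.13 m

Fr₁ = V₁/√(g·y₁) = 14.4/√(9.81×0.642) = 5.74.
From the momentum equation for a rectangular channel, y₂/y₁ = ½[√(1 + 8Fr₁²) − 1] = ½[√264.4 − 1] = 7.63.
y₂ = 7.63 × 0.642 = 4.90 m.
q = V₁·y₁ = 14.4 × 0.642 = 9.24 m²/s. V₂ = q/y₂ = 9.24/4.90 = 1.89 m/s. E₁ = y₁ + V₁²/2g = 11.2 m; E₂ = y₂ + V₂²/2g = 5.08 m. ΔE = E₁ − E₂ = 6.13 m.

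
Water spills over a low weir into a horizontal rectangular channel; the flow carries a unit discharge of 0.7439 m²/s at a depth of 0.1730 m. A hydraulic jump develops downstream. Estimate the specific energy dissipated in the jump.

V₁ = q/y₁ = 0.7439/0.1730 = 4.300 m/s. Fr₁ = V₁/√(g·y₁) = 4.300/√(9.81×0.1730) = 3.301.
By Bélanger, y₂/y₁ = ½[√(1 + 8Fr₁²) − 1] = ½[√88.159 − 1] = 4.195.
y₂ = 4.195 × 0.1730 = 0.7257 m.
V₂ = q/y₂ = 0.7439/0.7257 = 1.025 m/s. E₁ = y₁ + V₁²/2g = 1.115 m; E₂ = y₂ + V₂²/2g = 0.7792 m. ΔE = E₁ − E₂ = 0.3362 m.

ΔE = 0.3362 m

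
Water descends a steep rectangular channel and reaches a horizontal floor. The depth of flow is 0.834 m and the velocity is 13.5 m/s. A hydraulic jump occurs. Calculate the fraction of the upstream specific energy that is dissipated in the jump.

Fr₁ = V₁/√(g·y₁) = 13.5/√(9.81×0.834) = 4.72.
By Bélanger, y₂/y₁ = ½[√(1 + 8Fr₁²) − 1] = ½[√179.2 − 1] = 6.19.
y₂ = 6.19 × 0.834 = 5.17 m.
E₁ = y₁ + V₁²/2g = 10.1 m. ΔE = (y₂ − y₁)³/(4y₁y₂) = 4.72 m. ΔE/E₁ = 4.72/10.1 = 0.466.

ΔE/E₁ = 0.466 (46.6%)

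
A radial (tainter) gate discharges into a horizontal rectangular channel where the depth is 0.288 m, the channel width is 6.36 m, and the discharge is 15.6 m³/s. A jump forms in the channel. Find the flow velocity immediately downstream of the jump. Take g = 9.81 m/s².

V₂ = 1.27 m/s

q = Q/b = 15.6/6.36 = 2.45 m²/s; V₁ = q/y₁ = 8.52 m/s. Fr₁ = V₁/√(g·y₁) = 5.07.
Conjugate-depth relation: y₂/y₁ = ½[√(1 + 8Fr₁²) − 1] = ½[√206.4 − 1] = 6.68.
y₂ = 6.68 × 0.288 = 1.92 m.
V₂ = q/y₂ = 2.45/1.92 = 1.27 m/s.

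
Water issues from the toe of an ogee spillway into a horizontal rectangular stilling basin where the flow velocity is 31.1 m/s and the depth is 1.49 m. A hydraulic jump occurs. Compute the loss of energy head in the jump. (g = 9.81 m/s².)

Fr₁ = V₁/√(g·y₁) = 31.1/√(9.81×1.49) = 8.13.
Bélanger equation: y₂/y₁ = ½[√(1 + 8Fr₁²) − 1] = ½[√530.4 − 1] = 11.0.
y₂ = 11.0 × 1.49 = 16.4 m.
q = V₁·y₁ = 31.1 × 1.49 = 46.3 m²/s. V₂ = q/y₂ = 46.3/16.4 = 2.82 m/s. E₁ = y₁ + V₁²/2g = 50.8 m; E₂ = y₂ + V₂²/2g = 16.8 m. ΔE = E₁ − E₂ = 34.0 m.

ΔE = 34.0 m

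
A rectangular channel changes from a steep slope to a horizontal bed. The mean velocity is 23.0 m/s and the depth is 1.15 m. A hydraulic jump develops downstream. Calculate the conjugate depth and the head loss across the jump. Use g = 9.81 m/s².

y₂ = 10.6 m; ΔE = 17.2 m

Fr₁ = V₁/√(g·y₁) = 23.0/√(9.81×1.15) = 6.85.
Sequent-depth ratio: y₂/y₁ = ½[√(1 + 8Fr₁²) − 1] = ½[√376.1 − 1] = 9.20.
y₂ = 9.20 × 1.15 = 10.6 m.
Head loss: ΔE = (y₂ − y₁)³/(4y₁y₂) = (10.6 − 1.15)³/(4×1.15×10.6) = 838/48.7 = 17.2 m.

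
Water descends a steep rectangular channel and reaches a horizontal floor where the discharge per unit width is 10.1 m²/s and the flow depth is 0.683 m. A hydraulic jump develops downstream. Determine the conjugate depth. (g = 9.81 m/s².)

y₂ = 5.19 m

V₁ = q/y₁ = 10.1/0.683 = 14.8 m/s. Fr₁ = V₁/√(g·y₁) = 14.8/√(9.81×0.683) = 5.71.
Conjugate-depth relation: y₂/y₁ = ½[√(1 + 8Fr₁²) − 1] = ½[√262.1 − 1] = 7.59.
y₂ = 7.59 × 0.683 = 5.19 m.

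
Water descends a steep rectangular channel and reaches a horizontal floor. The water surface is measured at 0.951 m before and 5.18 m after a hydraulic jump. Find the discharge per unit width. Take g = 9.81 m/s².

q = 12.2 m²/s

For a rectangular channel the momentum equation gives q² = ½·g·y₁·y₂·(y₁ + y₂) = ½×9.81×0.951×5.18×6.13 = 148.
q = √148 = 12.2 m²/s.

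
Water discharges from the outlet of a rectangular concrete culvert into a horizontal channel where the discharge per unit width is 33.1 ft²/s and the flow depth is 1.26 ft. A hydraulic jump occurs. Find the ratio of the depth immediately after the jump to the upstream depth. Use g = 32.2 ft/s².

y₂/y₁ = 5.35

V₁ = q/y₁ = 33.1/1.26 = 26.3 ft/s. Fr₁ = V₁/√(g·y₁) = 26.3/√(32.2×1.26) = 4.12.
From the momentum equation for a rectangular channel, y₂/y₁ = ½[√(1 + 8Fr₁²) − 1] = ½[√137.1 − 1] = 5.35.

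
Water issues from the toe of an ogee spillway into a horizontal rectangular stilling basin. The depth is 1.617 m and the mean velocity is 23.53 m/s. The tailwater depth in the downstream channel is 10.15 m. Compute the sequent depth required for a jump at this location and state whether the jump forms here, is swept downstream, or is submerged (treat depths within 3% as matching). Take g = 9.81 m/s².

y₂ = 12.73 m; the jump is swept downstream

Fr₁ = V₁/√(g·y₁) = 23.53/√(9.81×1.617) = 5.908.
By Bélanger, y₂/y₁ = ½[√(1 + 8Fr₁²) − 1] = ½[√280.23 − 1] = 7.870.
y₂ = 7.870 × 1.617 = 12.73 m.
Tailwater y_tw = 10.15 m: y_tw < y₂, so the jump is swept downstream.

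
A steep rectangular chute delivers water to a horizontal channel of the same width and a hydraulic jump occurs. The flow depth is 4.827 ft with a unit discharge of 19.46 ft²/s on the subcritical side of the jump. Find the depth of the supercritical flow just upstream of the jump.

V₂ = q/y₂ = 19.46/4.827 = 4.031 ft/s; Fr₂ = V₂/√(g·y₂) = 0.3234.
Since the conjugate-depth ratio holds either way, y₁/y₂ = ½[√(1 + 8Fr₂²) − 1] = ½[√1.8365 − 1] = 0.1776.
y₁ = 0.1776 × 4.827 = 0.8573 ft.

y₁ = 0.8573 ft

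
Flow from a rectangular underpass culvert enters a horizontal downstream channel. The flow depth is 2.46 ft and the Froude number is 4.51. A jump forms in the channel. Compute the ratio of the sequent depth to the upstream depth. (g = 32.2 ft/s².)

Fr₁ = 4.51 (given).
From the momentum equation for a rectangular channel, y₂/y₁ = ½[√(1 + 8Fr₁²) − 1] = ½[√163.7 − 1] = 5.90.

y₂/y₁ = 5.90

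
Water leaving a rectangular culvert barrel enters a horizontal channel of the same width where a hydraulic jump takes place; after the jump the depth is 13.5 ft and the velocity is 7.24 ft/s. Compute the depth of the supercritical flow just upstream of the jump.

y₁ = 2.71 ft

Fr₂ = V₂/√(g·y₂) = 7.24/√(32.2×13.5) = 0.347.
The Bélanger relation is symmetric: y₁/y₂ = ½[√(1 + 8Fr₂²) − 1] = ½[√1.965 − 1] = 0.201.
y₁ = 0.201 × 13.5 = 2.71 ft.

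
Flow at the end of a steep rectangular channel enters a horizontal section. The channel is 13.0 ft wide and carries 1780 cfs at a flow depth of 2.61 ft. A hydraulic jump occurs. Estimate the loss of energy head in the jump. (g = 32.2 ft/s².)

ΔE = 24.7 ft

q = Q/b = 1780/13.0 = 137 ft²/s; V₁ = q/y₁ = 52.5 ft/s. Fr₁ = V₁/√(g·y₁) = 5.72.
By Bélanger, y₂/y₁ = ½[√(1 + 8Fr₁²) − 1] = ½[√263.0 − 1] = 7.61.
y₂ = 7.61 × 2.61 = 19.9 ft.
V₂ = q/y₂ = 137/19.9 = 6.90 ft/s. E₁ = y₁ + V₁²/2g = 45.3 ft; E₂ = y₂ + V₂²/2g = 20.6 ft. ΔE = E₁ − E₂ = 24.7 ft.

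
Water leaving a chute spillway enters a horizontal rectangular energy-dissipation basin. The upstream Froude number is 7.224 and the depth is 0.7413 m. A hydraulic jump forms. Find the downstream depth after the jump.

y₂ = 7.212 m

Fr₁ = 7.224 (given).
Conjugate-depth relation: y₂/y₁ = ½[√(1 + 8Fr₁²) − 1] = ½[√418.49 − 1] = 9.729.
y₂ = 9.729 × 0.7413 = 7.212 m.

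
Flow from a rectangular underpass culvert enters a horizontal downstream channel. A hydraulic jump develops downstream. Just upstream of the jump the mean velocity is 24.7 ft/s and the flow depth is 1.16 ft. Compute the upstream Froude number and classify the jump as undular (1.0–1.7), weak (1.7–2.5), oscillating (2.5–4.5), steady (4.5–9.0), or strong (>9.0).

Fr₁ = V₁/√(g·y₁) = 24.7/√(32.2×1.16) = 4.04.
Fr₁ = 4.04 lies in the oscillating range.

Fr₁ = 4.04; oscillating jump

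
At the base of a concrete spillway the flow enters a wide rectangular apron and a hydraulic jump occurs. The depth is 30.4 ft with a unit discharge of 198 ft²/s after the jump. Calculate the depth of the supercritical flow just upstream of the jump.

y₁ = 2.44 ft

V₂ = q/y₂ = 198/30.4 = 6.51 ft/s; Fr₂ = V₂/√(g·y₂) = 0.208.
Applying the sequent-depth relation in reverse, y₁/y₂ = ½[√(1 + 8Fr₂²) − 1] = ½[√1.347 − 1] = 0.0802.
y₁ = 0.0802 × 30.4 = 2.44 ft.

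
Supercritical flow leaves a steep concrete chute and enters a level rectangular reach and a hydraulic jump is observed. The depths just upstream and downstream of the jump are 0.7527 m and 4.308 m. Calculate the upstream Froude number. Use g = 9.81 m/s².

For a rectangular channel the momentum equation gives q² = ½·g·y₁·y₂·(y₁ + y₂) = ½×9.81×0.7527×4.308×5.061 = 80.49.
q = √80.49 = 8.972 m²/s.
V₁ = q/y₁ = 11.92 m/s; Fr₁ = V₁/√(g·y₁) = 4.386.

Fr₁ = 4.386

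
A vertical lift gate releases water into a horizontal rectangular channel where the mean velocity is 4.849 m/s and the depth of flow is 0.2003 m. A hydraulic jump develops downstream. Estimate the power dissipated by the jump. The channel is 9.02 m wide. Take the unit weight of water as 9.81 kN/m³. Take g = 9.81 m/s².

Fr₁ = V₁/√(g·y₁) = 4.849/√(9.81×0.2003) = 3.459.
Sequent-depth ratio: y₂/y₁ = ½[√(1 + 8Fr₁²) − 1] = ½[√96.729 − 1] = 4.418.
y₂ = 4.418 × 0.2003 = 0.8848 m.
Head loss: ΔE = (y₂ − y₁)³/(4y₁y₂) = (0.8848 − 0.2003)³/(4×0.2003×0.8848) = 0.3208/0.7089 = 0.4525 m.
q = V₁·y₁ = 4.849 × 0.2003 = 0.9713 m²/s. Q = q·b = 0.9713 × 9.02 = 8.761 m³/s. P = γ·Q·ΔE = 9.81 × 8.761 × 0.4525 = 38.89 kW.

P = 38.89 kW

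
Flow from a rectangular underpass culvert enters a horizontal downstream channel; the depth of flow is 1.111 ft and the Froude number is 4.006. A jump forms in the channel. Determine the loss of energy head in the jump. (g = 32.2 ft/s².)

ΔE = 3.931 ft

Fr₁ = 4.006 (given).
Sequent-depth ratio: y₂/y₁ = ½[√(1 + 8Fr₁²) − 1] = ½[√129.38 − 1] = 5.187.
y₂ = 5.187 × 1.111 = 5.763 ft.
V₁ = Fr₁·√(g·y₁) = 4.006×√(32.2×1.111) = 23.96 ft/s; q = V₁·y₁ = 26.62 ft²/s. V₂ = q/y₂ = 26.62/5.763 = 4.619 ft/s. E₁ = y₁ + V₁²/2g = 10.03 ft; E₂ = y₂ + V₂²/2g = 6.094 ft. ΔE = E₁ − E₂ = 3.931 ft.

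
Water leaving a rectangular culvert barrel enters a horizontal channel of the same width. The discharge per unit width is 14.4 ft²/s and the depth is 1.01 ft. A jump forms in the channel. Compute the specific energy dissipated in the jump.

ΔE = 0.730 ft

V₁ = q/y₁ = 14.4/1.01 = 14.3 ft/s. Fr₁ = V₁/√(g·y₁) = 14.3/√(32.2×1.01) = 2.50.
Bélanger equation: y₂/y₁ = ½[√(1 + 8Fr₁²) − 1] = ½[√51.00 − 1] = 3.07.
y₂ = 3.07 × 1.01 = 3.10 ft.
Head loss: ΔE = (y₂ − y₁)³/(4y₁y₂) = (3.10 − 1.01)³/(4×1.01×3.10) = 9.15/12.5 = 0.730 ft.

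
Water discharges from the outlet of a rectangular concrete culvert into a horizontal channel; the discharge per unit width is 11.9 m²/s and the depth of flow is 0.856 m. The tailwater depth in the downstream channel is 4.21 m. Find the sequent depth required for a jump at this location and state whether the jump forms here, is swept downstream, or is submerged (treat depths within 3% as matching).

V₁ = q/y₁ = 11.9/0.856 = 13.9 m/s. Fr₁ = V₁/√(g·y₁) = 13.9/√(9.81×0.856) = 4.80.
By Bélanger, y₂/y₁ = ½[√(1 + 8Fr₁²) − 1] = ½[√185.1 − 1] = 6.30.
y₂ = 6.30 × 0.856 = 5.40 m.
Tailwater y_tw = 4.21 m: y_tw < y₂, so the jump is swept downstream.

y₂ = 5.40 m; the jump is swept downstream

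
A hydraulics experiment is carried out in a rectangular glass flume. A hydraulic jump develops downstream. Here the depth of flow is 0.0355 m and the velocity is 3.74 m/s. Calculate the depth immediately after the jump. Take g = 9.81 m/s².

y₂ = 0.301 m

Fr₁ = V₁/√(g·y₁) = 3.74/√(9.81×0.0355) = 6.34.
From the momentum equation for a rectangular channel, y₂/y₁ = ½[√(1 + 8Fr₁²) − 1] = ½[√322.3 − 1] = 8.48.
y₂ = 8.48 × 0.0355 = 0.301 m.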